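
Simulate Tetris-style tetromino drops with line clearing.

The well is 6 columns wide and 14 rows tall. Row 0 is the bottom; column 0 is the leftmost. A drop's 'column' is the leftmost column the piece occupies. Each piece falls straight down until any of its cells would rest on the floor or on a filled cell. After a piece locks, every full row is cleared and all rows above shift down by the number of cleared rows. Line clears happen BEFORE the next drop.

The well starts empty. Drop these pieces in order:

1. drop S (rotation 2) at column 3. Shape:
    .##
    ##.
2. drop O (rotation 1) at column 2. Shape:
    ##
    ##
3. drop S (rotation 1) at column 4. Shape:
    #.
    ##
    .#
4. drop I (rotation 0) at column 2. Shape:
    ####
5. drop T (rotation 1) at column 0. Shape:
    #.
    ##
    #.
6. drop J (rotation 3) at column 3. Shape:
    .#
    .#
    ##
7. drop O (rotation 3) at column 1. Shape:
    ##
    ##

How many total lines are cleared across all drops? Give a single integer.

Drop 1: S rot2 at col 3 lands with bottom-row=0; cleared 0 line(s) (total 0); column heights now [0 0 0 1 2 2], max=2
Drop 2: O rot1 at col 2 lands with bottom-row=1; cleared 0 line(s) (total 0); column heights now [0 0 3 3 2 2], max=3
Drop 3: S rot1 at col 4 lands with bottom-row=2; cleared 0 line(s) (total 0); column heights now [0 0 3 3 5 4], max=5
Drop 4: I rot0 at col 2 lands with bottom-row=5; cleared 0 line(s) (total 0); column heights now [0 0 6 6 6 6], max=6
Drop 5: T rot1 at col 0 lands with bottom-row=0; cleared 1 line(s) (total 1); column heights now [2 0 5 5 5 5], max=5
Drop 6: J rot3 at col 3 lands with bottom-row=5; cleared 0 line(s) (total 1); column heights now [2 0 5 6 8 5], max=8
Drop 7: O rot3 at col 1 lands with bottom-row=5; cleared 0 line(s) (total 1); column heights now [2 7 7 6 8 5], max=8

Answer: 1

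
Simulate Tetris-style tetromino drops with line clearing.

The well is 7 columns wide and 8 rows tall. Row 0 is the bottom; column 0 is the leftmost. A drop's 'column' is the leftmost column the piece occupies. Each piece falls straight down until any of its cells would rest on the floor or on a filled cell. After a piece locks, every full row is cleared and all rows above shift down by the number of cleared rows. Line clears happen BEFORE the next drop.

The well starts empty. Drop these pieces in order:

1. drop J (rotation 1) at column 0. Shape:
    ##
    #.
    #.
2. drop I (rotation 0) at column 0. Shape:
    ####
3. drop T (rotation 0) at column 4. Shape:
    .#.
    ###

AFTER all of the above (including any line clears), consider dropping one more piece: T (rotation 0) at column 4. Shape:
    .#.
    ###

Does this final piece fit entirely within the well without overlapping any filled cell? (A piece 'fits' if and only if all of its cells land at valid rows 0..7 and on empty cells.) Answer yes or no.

Answer: yes

Derivation:
Drop 1: J rot1 at col 0 lands with bottom-row=0; cleared 0 line(s) (total 0); column heights now [3 3 0 0 0 0 0], max=3
Drop 2: I rot0 at col 0 lands with bottom-row=3; cleared 0 line(s) (total 0); column heights now [4 4 4 4 0 0 0], max=4
Drop 3: T rot0 at col 4 lands with bottom-row=0; cleared 0 line(s) (total 0); column heights now [4 4 4 4 1 2 1], max=4
Test piece T rot0 at col 4 (width 3): heights before test = [4 4 4 4 1 2 1]; fits = True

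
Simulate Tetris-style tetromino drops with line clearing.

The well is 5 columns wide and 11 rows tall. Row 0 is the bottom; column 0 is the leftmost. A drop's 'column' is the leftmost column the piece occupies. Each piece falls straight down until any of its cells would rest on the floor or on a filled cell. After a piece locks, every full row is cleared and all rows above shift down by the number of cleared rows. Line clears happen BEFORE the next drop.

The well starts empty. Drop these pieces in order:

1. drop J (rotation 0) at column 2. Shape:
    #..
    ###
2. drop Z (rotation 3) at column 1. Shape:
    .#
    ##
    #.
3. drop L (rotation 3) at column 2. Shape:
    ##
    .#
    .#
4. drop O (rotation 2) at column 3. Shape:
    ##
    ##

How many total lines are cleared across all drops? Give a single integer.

Answer: 0

Derivation:
Drop 1: J rot0 at col 2 lands with bottom-row=0; cleared 0 line(s) (total 0); column heights now [0 0 2 1 1], max=2
Drop 2: Z rot3 at col 1 lands with bottom-row=1; cleared 0 line(s) (total 0); column heights now [0 3 4 1 1], max=4
Drop 3: L rot3 at col 2 lands with bottom-row=2; cleared 0 line(s) (total 0); column heights now [0 3 5 5 1], max=5
Drop 4: O rot2 at col 3 lands with bottom-row=5; cleared 0 line(s) (total 0); column heights now [0 3 5 7 7], max=7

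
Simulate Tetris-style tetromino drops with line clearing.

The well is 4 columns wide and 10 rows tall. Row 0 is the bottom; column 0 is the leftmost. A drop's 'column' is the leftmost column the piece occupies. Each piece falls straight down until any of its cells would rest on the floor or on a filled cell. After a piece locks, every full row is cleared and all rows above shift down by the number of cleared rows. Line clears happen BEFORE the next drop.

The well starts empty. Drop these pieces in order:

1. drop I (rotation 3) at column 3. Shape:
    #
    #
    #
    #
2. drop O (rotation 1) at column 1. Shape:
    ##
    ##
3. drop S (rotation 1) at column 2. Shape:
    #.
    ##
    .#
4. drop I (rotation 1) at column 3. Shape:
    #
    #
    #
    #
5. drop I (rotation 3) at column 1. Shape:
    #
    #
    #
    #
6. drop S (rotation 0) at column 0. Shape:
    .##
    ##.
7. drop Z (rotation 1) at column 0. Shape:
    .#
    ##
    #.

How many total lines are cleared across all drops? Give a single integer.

Drop 1: I rot3 at col 3 lands with bottom-row=0; cleared 0 line(s) (total 0); column heights now [0 0 0 4], max=4
Drop 2: O rot1 at col 1 lands with bottom-row=0; cleared 0 line(s) (total 0); column heights now [0 2 2 4], max=4
Drop 3: S rot1 at col 2 lands with bottom-row=4; cleared 0 line(s) (total 0); column heights now [0 2 7 6], max=7
Drop 4: I rot1 at col 3 lands with bottom-row=6; cleared 0 line(s) (total 0); column heights now [0 2 7 10], max=10
Drop 5: I rot3 at col 1 lands with bottom-row=2; cleared 0 line(s) (total 0); column heights now [0 6 7 10], max=10
Drop 6: S rot0 at col 0 lands with bottom-row=6; cleared 1 line(s) (total 1); column heights now [0 7 7 9], max=9
Drop 7: Z rot1 at col 0 lands with bottom-row=6; cleared 1 line(s) (total 2); column heights now [7 8 6 8], max=8

Answer: 2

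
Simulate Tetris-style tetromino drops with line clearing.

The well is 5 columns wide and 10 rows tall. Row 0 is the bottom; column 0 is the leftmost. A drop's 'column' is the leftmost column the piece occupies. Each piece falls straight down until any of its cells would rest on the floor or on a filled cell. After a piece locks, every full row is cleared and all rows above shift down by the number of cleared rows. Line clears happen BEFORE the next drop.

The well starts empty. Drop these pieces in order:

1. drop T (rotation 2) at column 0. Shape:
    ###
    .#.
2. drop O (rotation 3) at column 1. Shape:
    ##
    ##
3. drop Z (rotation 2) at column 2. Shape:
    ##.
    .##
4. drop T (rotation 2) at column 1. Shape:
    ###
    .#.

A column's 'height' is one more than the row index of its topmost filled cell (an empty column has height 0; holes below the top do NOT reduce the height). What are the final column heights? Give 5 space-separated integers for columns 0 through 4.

Drop 1: T rot2 at col 0 lands with bottom-row=0; cleared 0 line(s) (total 0); column heights now [2 2 2 0 0], max=2
Drop 2: O rot3 at col 1 lands with bottom-row=2; cleared 0 line(s) (total 0); column heights now [2 4 4 0 0], max=4
Drop 3: Z rot2 at col 2 lands with bottom-row=3; cleared 0 line(s) (total 0); column heights now [2 4 5 5 4], max=5
Drop 4: T rot2 at col 1 lands with bottom-row=5; cleared 0 line(s) (total 0); column heights now [2 7 7 7 4], max=7

Answer: 2 7 7 7 4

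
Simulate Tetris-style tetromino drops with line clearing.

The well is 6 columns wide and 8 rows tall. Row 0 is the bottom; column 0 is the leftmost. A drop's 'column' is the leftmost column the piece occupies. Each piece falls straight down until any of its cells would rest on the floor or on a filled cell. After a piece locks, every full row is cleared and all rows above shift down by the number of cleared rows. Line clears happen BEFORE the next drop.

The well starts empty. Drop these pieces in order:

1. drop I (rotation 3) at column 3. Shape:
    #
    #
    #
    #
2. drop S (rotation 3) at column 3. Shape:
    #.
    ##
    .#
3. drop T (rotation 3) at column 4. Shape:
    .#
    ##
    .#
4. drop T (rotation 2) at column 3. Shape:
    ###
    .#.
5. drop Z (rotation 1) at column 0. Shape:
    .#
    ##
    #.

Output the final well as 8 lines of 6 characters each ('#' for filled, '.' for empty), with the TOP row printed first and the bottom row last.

Answer: ...###
....##
...###
...###
...##.
.#.#..
##.#..
#..#..

Derivation:
Drop 1: I rot3 at col 3 lands with bottom-row=0; cleared 0 line(s) (total 0); column heights now [0 0 0 4 0 0], max=4
Drop 2: S rot3 at col 3 lands with bottom-row=3; cleared 0 line(s) (total 0); column heights now [0 0 0 6 5 0], max=6
Drop 3: T rot3 at col 4 lands with bottom-row=4; cleared 0 line(s) (total 0); column heights now [0 0 0 6 6 7], max=7
Drop 4: T rot2 at col 3 lands with bottom-row=6; cleared 0 line(s) (total 0); column heights now [0 0 0 8 8 8], max=8
Drop 5: Z rot1 at col 0 lands with bottom-row=0; cleared 0 line(s) (total 0); column heights now [2 3 0 8 8 8], max=8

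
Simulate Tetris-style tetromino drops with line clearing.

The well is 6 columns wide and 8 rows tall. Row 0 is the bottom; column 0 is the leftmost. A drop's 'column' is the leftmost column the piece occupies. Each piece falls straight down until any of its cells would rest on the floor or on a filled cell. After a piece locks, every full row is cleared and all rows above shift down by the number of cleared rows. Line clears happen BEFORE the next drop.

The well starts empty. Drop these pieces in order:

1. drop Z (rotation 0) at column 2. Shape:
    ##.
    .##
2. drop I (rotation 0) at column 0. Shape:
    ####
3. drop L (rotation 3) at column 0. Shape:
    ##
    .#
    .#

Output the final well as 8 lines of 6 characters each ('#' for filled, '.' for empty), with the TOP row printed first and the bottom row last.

Drop 1: Z rot0 at col 2 lands with bottom-row=0; cleared 0 line(s) (total 0); column heights now [0 0 2 2 1 0], max=2
Drop 2: I rot0 at col 0 lands with bottom-row=2; cleared 0 line(s) (total 0); column heights now [3 3 3 3 1 0], max=3
Drop 3: L rot3 at col 0 lands with bottom-row=3; cleared 0 line(s) (total 0); column heights now [6 6 3 3 1 0], max=6

Answer: ......
......
##....
.#....
.#....
####..
..##..
...##.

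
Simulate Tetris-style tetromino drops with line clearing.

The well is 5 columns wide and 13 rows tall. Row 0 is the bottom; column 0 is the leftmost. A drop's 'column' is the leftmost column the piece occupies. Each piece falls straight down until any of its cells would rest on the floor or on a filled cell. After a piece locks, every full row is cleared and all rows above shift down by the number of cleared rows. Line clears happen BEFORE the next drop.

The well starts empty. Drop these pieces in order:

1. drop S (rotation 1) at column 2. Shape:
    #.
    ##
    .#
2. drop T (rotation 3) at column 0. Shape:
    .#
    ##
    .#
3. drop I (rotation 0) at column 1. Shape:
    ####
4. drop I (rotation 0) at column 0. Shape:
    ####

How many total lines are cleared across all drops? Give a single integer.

Drop 1: S rot1 at col 2 lands with bottom-row=0; cleared 0 line(s) (total 0); column heights now [0 0 3 2 0], max=3
Drop 2: T rot3 at col 0 lands with bottom-row=0; cleared 0 line(s) (total 0); column heights now [2 3 3 2 0], max=3
Drop 3: I rot0 at col 1 lands with bottom-row=3; cleared 0 line(s) (total 0); column heights now [2 4 4 4 4], max=4
Drop 4: I rot0 at col 0 lands with bottom-row=4; cleared 0 line(s) (total 0); column heights now [5 5 5 5 4], max=5

Answer: 0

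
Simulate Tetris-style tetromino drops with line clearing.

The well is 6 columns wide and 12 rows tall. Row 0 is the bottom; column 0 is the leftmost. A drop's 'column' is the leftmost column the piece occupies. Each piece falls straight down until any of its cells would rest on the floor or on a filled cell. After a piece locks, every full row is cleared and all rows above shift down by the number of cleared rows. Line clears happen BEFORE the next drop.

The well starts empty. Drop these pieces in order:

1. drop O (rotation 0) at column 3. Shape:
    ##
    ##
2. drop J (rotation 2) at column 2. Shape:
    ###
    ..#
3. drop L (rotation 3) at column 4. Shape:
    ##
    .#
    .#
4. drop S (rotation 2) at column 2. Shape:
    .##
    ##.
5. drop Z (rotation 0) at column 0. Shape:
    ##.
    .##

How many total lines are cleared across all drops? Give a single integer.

Drop 1: O rot0 at col 3 lands with bottom-row=0; cleared 0 line(s) (total 0); column heights now [0 0 0 2 2 0], max=2
Drop 2: J rot2 at col 2 lands with bottom-row=2; cleared 0 line(s) (total 0); column heights now [0 0 4 4 4 0], max=4
Drop 3: L rot3 at col 4 lands with bottom-row=2; cleared 0 line(s) (total 0); column heights now [0 0 4 4 5 5], max=5
Drop 4: S rot2 at col 2 lands with bottom-row=4; cleared 0 line(s) (total 0); column heights now [0 0 5 6 6 5], max=6
Drop 5: Z rot0 at col 0 lands with bottom-row=5; cleared 0 line(s) (total 0); column heights now [7 7 6 6 6 5], max=7

Answer: 0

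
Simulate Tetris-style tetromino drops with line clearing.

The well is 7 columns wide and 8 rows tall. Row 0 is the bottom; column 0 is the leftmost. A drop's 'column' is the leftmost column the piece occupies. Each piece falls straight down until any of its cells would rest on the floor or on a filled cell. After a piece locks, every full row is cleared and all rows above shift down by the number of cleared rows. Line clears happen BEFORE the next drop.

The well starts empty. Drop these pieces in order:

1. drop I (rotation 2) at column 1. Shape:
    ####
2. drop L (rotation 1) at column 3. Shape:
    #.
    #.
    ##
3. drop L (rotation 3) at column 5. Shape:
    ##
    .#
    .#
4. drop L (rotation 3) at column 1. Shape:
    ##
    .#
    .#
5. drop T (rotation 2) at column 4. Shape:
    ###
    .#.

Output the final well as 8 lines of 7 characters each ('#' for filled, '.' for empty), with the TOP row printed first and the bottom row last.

Answer: .......
.......
.......
....###
.###.#.
..##.##
..###.#
.####.#

Derivation:
Drop 1: I rot2 at col 1 lands with bottom-row=0; cleared 0 line(s) (total 0); column heights now [0 1 1 1 1 0 0], max=1
Drop 2: L rot1 at col 3 lands with bottom-row=1; cleared 0 line(s) (total 0); column heights now [0 1 1 4 2 0 0], max=4
Drop 3: L rot3 at col 5 lands with bottom-row=0; cleared 0 line(s) (total 0); column heights now [0 1 1 4 2 3 3], max=4
Drop 4: L rot3 at col 1 lands with bottom-row=1; cleared 0 line(s) (total 0); column heights now [0 4 4 4 2 3 3], max=4
Drop 5: T rot2 at col 4 lands with bottom-row=3; cleared 0 line(s) (total 0); column heights now [0 4 4 4 5 5 5], max=5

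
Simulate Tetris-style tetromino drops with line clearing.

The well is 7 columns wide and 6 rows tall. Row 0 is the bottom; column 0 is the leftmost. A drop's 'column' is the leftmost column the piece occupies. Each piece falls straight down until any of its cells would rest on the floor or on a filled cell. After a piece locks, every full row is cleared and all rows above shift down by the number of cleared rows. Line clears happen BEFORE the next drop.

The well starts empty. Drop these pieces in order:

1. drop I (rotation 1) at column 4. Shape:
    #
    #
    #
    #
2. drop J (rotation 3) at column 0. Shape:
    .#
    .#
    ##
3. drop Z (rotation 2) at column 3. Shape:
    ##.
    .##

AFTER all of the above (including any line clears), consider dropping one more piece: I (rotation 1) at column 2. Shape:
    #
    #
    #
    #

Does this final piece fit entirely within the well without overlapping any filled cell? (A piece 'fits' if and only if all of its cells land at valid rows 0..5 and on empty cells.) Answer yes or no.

Answer: yes

Derivation:
Drop 1: I rot1 at col 4 lands with bottom-row=0; cleared 0 line(s) (total 0); column heights now [0 0 0 0 4 0 0], max=4
Drop 2: J rot3 at col 0 lands with bottom-row=0; cleared 0 line(s) (total 0); column heights now [1 3 0 0 4 0 0], max=4
Drop 3: Z rot2 at col 3 lands with bottom-row=4; cleared 0 line(s) (total 0); column heights now [1 3 0 6 6 5 0], max=6
Test piece I rot1 at col 2 (width 1): heights before test = [1 3 0 6 6 5 0]; fits = True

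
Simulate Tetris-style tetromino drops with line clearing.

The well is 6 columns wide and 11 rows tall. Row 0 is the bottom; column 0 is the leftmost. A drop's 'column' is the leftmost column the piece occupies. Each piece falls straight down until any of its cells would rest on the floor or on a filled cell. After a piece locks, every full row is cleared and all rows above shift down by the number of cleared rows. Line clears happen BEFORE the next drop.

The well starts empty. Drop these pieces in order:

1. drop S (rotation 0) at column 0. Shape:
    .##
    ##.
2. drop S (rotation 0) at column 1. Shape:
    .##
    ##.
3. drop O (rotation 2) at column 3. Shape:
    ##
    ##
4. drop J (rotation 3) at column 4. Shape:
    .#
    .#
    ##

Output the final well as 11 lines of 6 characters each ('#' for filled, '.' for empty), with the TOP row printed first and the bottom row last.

Drop 1: S rot0 at col 0 lands with bottom-row=0; cleared 0 line(s) (total 0); column heights now [1 2 2 0 0 0], max=2
Drop 2: S rot0 at col 1 lands with bottom-row=2; cleared 0 line(s) (total 0); column heights now [1 3 4 4 0 0], max=4
Drop 3: O rot2 at col 3 lands with bottom-row=4; cleared 0 line(s) (total 0); column heights now [1 3 4 6 6 0], max=6
Drop 4: J rot3 at col 4 lands with bottom-row=6; cleared 0 line(s) (total 0); column heights now [1 3 4 6 7 9], max=9

Answer: ......
......
.....#
.....#
....##
...##.
...##.
..##..
.##...
.##...
##....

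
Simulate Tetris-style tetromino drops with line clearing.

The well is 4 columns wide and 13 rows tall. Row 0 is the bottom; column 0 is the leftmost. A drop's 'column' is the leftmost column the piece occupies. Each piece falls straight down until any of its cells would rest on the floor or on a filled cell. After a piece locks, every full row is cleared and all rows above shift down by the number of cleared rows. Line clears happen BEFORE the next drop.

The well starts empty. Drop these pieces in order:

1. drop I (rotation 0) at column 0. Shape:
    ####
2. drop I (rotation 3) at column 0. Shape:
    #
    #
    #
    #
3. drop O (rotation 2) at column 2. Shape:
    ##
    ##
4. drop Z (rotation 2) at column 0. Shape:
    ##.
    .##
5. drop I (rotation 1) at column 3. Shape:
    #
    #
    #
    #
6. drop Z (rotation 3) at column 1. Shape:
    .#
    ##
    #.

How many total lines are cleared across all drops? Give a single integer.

Answer: 2

Derivation:
Drop 1: I rot0 at col 0 lands with bottom-row=0; cleared 1 line(s) (total 1); column heights now [0 0 0 0], max=0
Drop 2: I rot3 at col 0 lands with bottom-row=0; cleared 0 line(s) (total 1); column heights now [4 0 0 0], max=4
Drop 3: O rot2 at col 2 lands with bottom-row=0; cleared 0 line(s) (total 1); column heights now [4 0 2 2], max=4
Drop 4: Z rot2 at col 0 lands with bottom-row=3; cleared 0 line(s) (total 1); column heights now [5 5 4 2], max=5
Drop 5: I rot1 at col 3 lands with bottom-row=2; cleared 1 line(s) (total 2); column heights now [4 4 2 5], max=5
Drop 6: Z rot3 at col 1 lands with bottom-row=4; cleared 0 line(s) (total 2); column heights now [4 6 7 5], max=7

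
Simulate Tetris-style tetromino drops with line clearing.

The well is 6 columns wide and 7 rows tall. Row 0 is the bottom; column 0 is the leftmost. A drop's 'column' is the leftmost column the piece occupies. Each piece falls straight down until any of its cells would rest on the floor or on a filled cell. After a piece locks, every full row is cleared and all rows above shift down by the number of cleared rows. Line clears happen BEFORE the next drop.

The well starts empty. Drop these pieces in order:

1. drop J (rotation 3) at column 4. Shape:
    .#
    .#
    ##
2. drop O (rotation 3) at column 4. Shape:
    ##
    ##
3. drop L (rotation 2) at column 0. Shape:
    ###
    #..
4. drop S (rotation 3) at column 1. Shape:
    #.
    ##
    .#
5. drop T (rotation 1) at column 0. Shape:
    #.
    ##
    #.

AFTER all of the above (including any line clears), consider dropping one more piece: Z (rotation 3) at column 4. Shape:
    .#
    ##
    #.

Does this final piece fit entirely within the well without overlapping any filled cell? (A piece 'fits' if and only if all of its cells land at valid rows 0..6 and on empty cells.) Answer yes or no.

Drop 1: J rot3 at col 4 lands with bottom-row=0; cleared 0 line(s) (total 0); column heights now [0 0 0 0 1 3], max=3
Drop 2: O rot3 at col 4 lands with bottom-row=3; cleared 0 line(s) (total 0); column heights now [0 0 0 0 5 5], max=5
Drop 3: L rot2 at col 0 lands with bottom-row=0; cleared 0 line(s) (total 0); column heights now [2 2 2 0 5 5], max=5
Drop 4: S rot3 at col 1 lands with bottom-row=2; cleared 0 line(s) (total 0); column heights now [2 5 4 0 5 5], max=5
Drop 5: T rot1 at col 0 lands with bottom-row=4; cleared 0 line(s) (total 0); column heights now [7 6 4 0 5 5], max=7
Test piece Z rot3 at col 4 (width 2): heights before test = [7 6 4 0 5 5]; fits = False

Answer: no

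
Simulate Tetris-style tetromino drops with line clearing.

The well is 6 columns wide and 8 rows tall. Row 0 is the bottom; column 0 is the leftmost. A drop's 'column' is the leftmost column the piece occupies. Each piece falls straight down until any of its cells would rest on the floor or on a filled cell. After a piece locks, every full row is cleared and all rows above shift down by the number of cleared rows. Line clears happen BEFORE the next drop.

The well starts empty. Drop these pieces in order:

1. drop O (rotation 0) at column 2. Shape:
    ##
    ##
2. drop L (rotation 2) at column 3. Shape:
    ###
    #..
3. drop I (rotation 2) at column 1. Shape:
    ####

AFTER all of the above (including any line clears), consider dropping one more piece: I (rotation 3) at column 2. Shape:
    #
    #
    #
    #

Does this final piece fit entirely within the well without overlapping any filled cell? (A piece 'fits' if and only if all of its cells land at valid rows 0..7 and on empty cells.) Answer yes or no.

Answer: no

Derivation:
Drop 1: O rot0 at col 2 lands with bottom-row=0; cleared 0 line(s) (total 0); column heights now [0 0 2 2 0 0], max=2
Drop 2: L rot2 at col 3 lands with bottom-row=2; cleared 0 line(s) (total 0); column heights now [0 0 2 4 4 4], max=4
Drop 3: I rot2 at col 1 lands with bottom-row=4; cleared 0 line(s) (total 0); column heights now [0 5 5 5 5 4], max=5
Test piece I rot3 at col 2 (width 1): heights before test = [0 5 5 5 5 4]; fits = False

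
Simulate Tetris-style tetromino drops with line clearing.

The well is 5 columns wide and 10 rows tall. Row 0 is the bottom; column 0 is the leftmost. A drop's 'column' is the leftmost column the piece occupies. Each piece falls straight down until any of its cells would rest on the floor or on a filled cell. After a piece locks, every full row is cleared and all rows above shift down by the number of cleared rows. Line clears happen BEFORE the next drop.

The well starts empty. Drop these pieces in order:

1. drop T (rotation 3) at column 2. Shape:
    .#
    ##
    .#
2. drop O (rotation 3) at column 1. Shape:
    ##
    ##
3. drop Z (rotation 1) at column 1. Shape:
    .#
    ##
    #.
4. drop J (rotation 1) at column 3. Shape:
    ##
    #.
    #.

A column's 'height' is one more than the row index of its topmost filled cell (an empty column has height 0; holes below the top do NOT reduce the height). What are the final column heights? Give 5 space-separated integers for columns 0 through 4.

Answer: 0 6 7 6 6

Derivation:
Drop 1: T rot3 at col 2 lands with bottom-row=0; cleared 0 line(s) (total 0); column heights now [0 0 2 3 0], max=3
Drop 2: O rot3 at col 1 lands with bottom-row=2; cleared 0 line(s) (total 0); column heights now [0 4 4 3 0], max=4
Drop 3: Z rot1 at col 1 lands with bottom-row=4; cleared 0 line(s) (total 0); column heights now [0 6 7 3 0], max=7
Drop 4: J rot1 at col 3 lands with bottom-row=3; cleared 0 line(s) (total 0); column heights now [0 6 7 6 6], max=7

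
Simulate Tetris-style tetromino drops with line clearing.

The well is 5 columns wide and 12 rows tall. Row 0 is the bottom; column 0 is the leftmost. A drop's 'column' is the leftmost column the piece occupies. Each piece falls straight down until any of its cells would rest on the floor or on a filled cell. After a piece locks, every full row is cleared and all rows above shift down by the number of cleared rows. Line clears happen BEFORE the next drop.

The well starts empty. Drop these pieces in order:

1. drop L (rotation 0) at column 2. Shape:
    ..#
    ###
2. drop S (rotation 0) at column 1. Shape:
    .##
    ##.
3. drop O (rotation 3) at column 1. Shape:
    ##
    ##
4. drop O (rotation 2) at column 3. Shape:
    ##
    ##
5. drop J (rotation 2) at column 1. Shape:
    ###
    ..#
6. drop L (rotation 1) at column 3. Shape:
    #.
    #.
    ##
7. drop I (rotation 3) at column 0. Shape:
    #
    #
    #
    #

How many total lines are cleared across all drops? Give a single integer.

Drop 1: L rot0 at col 2 lands with bottom-row=0; cleared 0 line(s) (total 0); column heights now [0 0 1 1 2], max=2
Drop 2: S rot0 at col 1 lands with bottom-row=1; cleared 0 line(s) (total 0); column heights now [0 2 3 3 2], max=3
Drop 3: O rot3 at col 1 lands with bottom-row=3; cleared 0 line(s) (total 0); column heights now [0 5 5 3 2], max=5
Drop 4: O rot2 at col 3 lands with bottom-row=3; cleared 0 line(s) (total 0); column heights now [0 5 5 5 5], max=5
Drop 5: J rot2 at col 1 lands with bottom-row=5; cleared 0 line(s) (total 0); column heights now [0 7 7 7 5], max=7
Drop 6: L rot1 at col 3 lands with bottom-row=7; cleared 0 line(s) (total 0); column heights now [0 7 7 10 8], max=10
Drop 7: I rot3 at col 0 lands with bottom-row=0; cleared 1 line(s) (total 1); column heights now [3 6 6 9 7], max=9

Answer: 1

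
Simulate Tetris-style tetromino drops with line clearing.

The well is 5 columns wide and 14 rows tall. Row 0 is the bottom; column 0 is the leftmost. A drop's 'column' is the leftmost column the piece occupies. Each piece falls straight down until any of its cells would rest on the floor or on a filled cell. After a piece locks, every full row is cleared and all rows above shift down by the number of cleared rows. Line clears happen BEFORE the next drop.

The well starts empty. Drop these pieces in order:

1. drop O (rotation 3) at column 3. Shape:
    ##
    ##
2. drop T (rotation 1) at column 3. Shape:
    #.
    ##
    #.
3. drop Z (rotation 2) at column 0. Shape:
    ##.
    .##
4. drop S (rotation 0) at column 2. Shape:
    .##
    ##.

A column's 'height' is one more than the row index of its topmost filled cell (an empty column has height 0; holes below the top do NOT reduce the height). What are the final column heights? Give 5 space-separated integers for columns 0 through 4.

Drop 1: O rot3 at col 3 lands with bottom-row=0; cleared 0 line(s) (total 0); column heights now [0 0 0 2 2], max=2
Drop 2: T rot1 at col 3 lands with bottom-row=2; cleared 0 line(s) (total 0); column heights now [0 0 0 5 4], max=5
Drop 3: Z rot2 at col 0 lands with bottom-row=0; cleared 0 line(s) (total 0); column heights now [2 2 1 5 4], max=5
Drop 4: S rot0 at col 2 lands with bottom-row=5; cleared 0 line(s) (total 0); column heights now [2 2 6 7 7], max=7

Answer: 2 2 6 7 7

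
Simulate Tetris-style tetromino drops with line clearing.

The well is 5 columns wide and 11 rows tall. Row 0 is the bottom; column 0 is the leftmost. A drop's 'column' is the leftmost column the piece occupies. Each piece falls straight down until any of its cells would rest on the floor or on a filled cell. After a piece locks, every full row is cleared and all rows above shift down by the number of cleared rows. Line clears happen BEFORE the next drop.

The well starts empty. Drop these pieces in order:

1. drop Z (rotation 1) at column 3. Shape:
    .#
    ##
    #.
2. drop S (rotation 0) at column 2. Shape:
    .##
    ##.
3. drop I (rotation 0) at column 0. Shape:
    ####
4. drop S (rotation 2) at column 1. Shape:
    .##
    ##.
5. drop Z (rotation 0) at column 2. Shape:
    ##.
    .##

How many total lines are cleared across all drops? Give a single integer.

Answer: 0

Derivation:
Drop 1: Z rot1 at col 3 lands with bottom-row=0; cleared 0 line(s) (total 0); column heights now [0 0 0 2 3], max=3
Drop 2: S rot0 at col 2 lands with bottom-row=2; cleared 0 line(s) (total 0); column heights now [0 0 3 4 4], max=4
Drop 3: I rot0 at col 0 lands with bottom-row=4; cleared 0 line(s) (total 0); column heights now [5 5 5 5 4], max=5
Drop 4: S rot2 at col 1 lands with bottom-row=5; cleared 0 line(s) (total 0); column heights now [5 6 7 7 4], max=7
Drop 5: Z rot0 at col 2 lands with bottom-row=7; cleared 0 line(s) (total 0); column heights now [5 6 9 9 8], max=9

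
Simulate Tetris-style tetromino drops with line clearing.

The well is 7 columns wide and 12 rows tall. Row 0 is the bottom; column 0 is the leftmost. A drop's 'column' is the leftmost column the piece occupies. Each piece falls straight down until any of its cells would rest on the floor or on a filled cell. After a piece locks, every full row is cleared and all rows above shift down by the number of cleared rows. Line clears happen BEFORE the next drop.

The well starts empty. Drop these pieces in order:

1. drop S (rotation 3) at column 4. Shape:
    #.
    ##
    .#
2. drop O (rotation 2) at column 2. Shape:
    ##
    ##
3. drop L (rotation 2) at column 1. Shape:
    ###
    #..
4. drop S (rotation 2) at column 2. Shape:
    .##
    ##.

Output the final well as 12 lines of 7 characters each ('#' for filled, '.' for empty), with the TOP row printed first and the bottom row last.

Answer: .......
.......
.......
.......
.......
.......
.......
...##..
..##...
.####..
.#####.
..##.#.

Derivation:
Drop 1: S rot3 at col 4 lands with bottom-row=0; cleared 0 line(s) (total 0); column heights now [0 0 0 0 3 2 0], max=3
Drop 2: O rot2 at col 2 lands with bottom-row=0; cleared 0 line(s) (total 0); column heights now [0 0 2 2 3 2 0], max=3
Drop 3: L rot2 at col 1 lands with bottom-row=1; cleared 0 line(s) (total 0); column heights now [0 3 3 3 3 2 0], max=3
Drop 4: S rot2 at col 2 lands with bottom-row=3; cleared 0 line(s) (total 0); column heights now [0 3 4 5 5 2 0], max=5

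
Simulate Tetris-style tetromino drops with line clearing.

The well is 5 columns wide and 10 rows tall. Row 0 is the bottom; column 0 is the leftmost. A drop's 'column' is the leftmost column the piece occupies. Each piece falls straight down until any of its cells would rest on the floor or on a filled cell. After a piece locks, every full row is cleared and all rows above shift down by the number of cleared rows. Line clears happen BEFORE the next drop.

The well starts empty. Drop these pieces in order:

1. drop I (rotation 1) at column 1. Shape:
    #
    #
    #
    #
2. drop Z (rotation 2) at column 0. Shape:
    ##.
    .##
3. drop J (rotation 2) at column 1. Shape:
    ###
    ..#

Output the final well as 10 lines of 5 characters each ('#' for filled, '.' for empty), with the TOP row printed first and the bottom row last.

Drop 1: I rot1 at col 1 lands with bottom-row=0; cleared 0 line(s) (total 0); column heights now [0 4 0 0 0], max=4
Drop 2: Z rot2 at col 0 lands with bottom-row=4; cleared 0 line(s) (total 0); column heights now [6 6 5 0 0], max=6
Drop 3: J rot2 at col 1 lands with bottom-row=5; cleared 0 line(s) (total 0); column heights now [6 7 7 7 0], max=7

Answer: .....
.....
.....
.###.
##.#.
.##..
.#...
.#...
.#...
.#...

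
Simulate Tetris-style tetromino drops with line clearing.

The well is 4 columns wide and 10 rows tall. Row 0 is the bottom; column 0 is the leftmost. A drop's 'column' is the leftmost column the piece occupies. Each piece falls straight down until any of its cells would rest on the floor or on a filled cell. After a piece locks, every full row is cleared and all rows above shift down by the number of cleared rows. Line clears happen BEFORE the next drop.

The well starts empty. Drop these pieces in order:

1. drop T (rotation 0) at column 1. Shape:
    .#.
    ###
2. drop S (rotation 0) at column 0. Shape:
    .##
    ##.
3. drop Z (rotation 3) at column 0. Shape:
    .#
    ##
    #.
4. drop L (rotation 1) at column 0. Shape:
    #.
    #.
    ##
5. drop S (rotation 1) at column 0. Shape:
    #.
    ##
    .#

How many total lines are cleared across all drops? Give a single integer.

Drop 1: T rot0 at col 1 lands with bottom-row=0; cleared 0 line(s) (total 0); column heights now [0 1 2 1], max=2
Drop 2: S rot0 at col 0 lands with bottom-row=1; cleared 0 line(s) (total 0); column heights now [2 3 3 1], max=3
Drop 3: Z rot3 at col 0 lands with bottom-row=2; cleared 0 line(s) (total 0); column heights now [4 5 3 1], max=5
Drop 4: L rot1 at col 0 lands with bottom-row=5; cleared 0 line(s) (total 0); column heights now [8 6 3 1], max=8
Drop 5: S rot1 at col 0 lands with bottom-row=7; cleared 0 line(s) (total 0); column heights now [10 9 3 1], max=10

Answer: 0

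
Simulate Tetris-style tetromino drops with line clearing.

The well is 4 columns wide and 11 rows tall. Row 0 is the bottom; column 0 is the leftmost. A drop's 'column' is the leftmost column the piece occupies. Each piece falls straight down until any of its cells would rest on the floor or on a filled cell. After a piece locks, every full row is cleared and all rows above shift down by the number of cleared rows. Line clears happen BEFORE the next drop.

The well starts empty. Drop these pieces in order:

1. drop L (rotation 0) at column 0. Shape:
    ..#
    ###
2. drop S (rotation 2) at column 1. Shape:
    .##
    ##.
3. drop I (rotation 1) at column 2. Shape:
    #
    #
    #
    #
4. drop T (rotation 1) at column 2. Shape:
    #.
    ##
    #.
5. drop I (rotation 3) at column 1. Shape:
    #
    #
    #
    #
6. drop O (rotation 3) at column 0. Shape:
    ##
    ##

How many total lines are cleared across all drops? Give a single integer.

Drop 1: L rot0 at col 0 lands with bottom-row=0; cleared 0 line(s) (total 0); column heights now [1 1 2 0], max=2
Drop 2: S rot2 at col 1 lands with bottom-row=2; cleared 0 line(s) (total 0); column heights now [1 3 4 4], max=4
Drop 3: I rot1 at col 2 lands with bottom-row=4; cleared 0 line(s) (total 0); column heights now [1 3 8 4], max=8
Drop 4: T rot1 at col 2 lands with bottom-row=8; cleared 0 line(s) (total 0); column heights now [1 3 11 10], max=11
Drop 5: I rot3 at col 1 lands with bottom-row=3; cleared 0 line(s) (total 0); column heights now [1 7 11 10], max=11
Drop 6: O rot3 at col 0 lands with bottom-row=7; cleared 0 line(s) (total 0); column heights now [9 9 11 10], max=11

Answer: 0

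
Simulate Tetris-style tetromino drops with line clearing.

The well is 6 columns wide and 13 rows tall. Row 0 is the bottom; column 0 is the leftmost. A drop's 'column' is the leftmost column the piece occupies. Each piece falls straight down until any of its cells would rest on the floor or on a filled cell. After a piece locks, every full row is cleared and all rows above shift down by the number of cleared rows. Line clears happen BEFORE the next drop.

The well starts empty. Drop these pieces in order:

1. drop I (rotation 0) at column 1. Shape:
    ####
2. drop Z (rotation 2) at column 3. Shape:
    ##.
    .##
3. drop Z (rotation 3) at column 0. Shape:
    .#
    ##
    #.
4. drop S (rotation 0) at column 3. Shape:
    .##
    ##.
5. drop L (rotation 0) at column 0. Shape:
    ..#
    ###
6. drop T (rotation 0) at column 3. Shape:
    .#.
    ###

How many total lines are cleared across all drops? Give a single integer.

Drop 1: I rot0 at col 1 lands with bottom-row=0; cleared 0 line(s) (total 0); column heights now [0 1 1 1 1 0], max=1
Drop 2: Z rot2 at col 3 lands with bottom-row=1; cleared 0 line(s) (total 0); column heights now [0 1 1 3 3 2], max=3
Drop 3: Z rot3 at col 0 lands with bottom-row=0; cleared 0 line(s) (total 0); column heights now [2 3 1 3 3 2], max=3
Drop 4: S rot0 at col 3 lands with bottom-row=3; cleared 0 line(s) (total 0); column heights now [2 3 1 4 5 5], max=5
Drop 5: L rot0 at col 0 lands with bottom-row=3; cleared 0 line(s) (total 0); column heights now [4 4 5 4 5 5], max=5
Drop 6: T rot0 at col 3 lands with bottom-row=5; cleared 0 line(s) (total 0); column heights now [4 4 5 6 7 6], max=7

Answer: 0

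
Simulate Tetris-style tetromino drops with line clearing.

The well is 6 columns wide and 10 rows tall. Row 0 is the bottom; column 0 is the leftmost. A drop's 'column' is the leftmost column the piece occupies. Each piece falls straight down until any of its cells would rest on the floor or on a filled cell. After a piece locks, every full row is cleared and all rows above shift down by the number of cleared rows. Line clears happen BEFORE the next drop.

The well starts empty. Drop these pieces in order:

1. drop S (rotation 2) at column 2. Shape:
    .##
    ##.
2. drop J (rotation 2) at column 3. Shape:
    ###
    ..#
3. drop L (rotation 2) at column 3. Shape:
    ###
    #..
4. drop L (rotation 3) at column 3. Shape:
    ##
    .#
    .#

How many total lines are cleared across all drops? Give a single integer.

Answer: 0

Derivation:
Drop 1: S rot2 at col 2 lands with bottom-row=0; cleared 0 line(s) (total 0); column heights now [0 0 1 2 2 0], max=2
Drop 2: J rot2 at col 3 lands with bottom-row=1; cleared 0 line(s) (total 0); column heights now [0 0 1 3 3 3], max=3
Drop 3: L rot2 at col 3 lands with bottom-row=3; cleared 0 line(s) (total 0); column heights now [0 0 1 5 5 5], max=5
Drop 4: L rot3 at col 3 lands with bottom-row=5; cleared 0 line(s) (total 0); column heights now [0 0 1 8 8 5], max=8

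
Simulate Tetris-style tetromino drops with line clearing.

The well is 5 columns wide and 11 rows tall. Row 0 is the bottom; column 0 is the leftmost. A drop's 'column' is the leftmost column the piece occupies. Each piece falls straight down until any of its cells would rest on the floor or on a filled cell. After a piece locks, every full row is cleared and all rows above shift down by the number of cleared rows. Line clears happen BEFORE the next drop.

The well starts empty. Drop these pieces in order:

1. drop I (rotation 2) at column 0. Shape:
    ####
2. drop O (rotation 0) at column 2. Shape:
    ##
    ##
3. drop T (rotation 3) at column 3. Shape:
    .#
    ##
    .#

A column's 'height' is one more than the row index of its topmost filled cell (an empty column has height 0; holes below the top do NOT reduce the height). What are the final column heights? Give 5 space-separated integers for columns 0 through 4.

Answer: 1 1 3 4 5

Derivation:
Drop 1: I rot2 at col 0 lands with bottom-row=0; cleared 0 line(s) (total 0); column heights now [1 1 1 1 0], max=1
Drop 2: O rot0 at col 2 lands with bottom-row=1; cleared 0 line(s) (total 0); column heights now [1 1 3 3 0], max=3
Drop 3: T rot3 at col 3 lands with bottom-row=2; cleared 0 line(s) (total 0); column heights now [1 1 3 4 5], max=5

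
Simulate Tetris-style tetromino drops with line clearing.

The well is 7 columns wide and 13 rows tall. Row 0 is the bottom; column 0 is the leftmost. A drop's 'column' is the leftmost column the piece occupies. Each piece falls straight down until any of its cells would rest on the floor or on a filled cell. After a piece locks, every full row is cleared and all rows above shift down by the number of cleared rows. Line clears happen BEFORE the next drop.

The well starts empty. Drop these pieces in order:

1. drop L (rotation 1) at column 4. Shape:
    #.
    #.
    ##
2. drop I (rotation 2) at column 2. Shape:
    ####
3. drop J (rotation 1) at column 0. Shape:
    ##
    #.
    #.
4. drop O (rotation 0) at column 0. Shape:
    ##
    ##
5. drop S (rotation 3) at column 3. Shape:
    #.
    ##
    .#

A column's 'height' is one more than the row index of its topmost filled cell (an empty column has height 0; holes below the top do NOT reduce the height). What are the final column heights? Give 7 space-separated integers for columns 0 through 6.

Answer: 5 5 4 7 6 4 0

Derivation:
Drop 1: L rot1 at col 4 lands with bottom-row=0; cleared 0 line(s) (total 0); column heights now [0 0 0 0 3 1 0], max=3
Drop 2: I rot2 at col 2 lands with bottom-row=3; cleared 0 line(s) (total 0); column heights now [0 0 4 4 4 4 0], max=4
Drop 3: J rot1 at col 0 lands with bottom-row=0; cleared 0 line(s) (total 0); column heights now [3 3 4 4 4 4 0], max=4
Drop 4: O rot0 at col 0 lands with bottom-row=3; cleared 0 line(s) (total 0); column heights now [5 5 4 4 4 4 0], max=5
Drop 5: S rot3 at col 3 lands with bottom-row=4; cleared 0 line(s) (total 0); column heights now [5 5 4 7 6 4 0], max=7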